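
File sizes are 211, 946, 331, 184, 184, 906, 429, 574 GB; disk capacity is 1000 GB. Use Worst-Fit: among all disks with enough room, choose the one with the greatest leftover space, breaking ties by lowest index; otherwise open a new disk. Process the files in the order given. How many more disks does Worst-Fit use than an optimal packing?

1

Worst-Fit: [211,331,184,184] [946] [906] [429] [574] → 5 disks.
Total size 3765 GB; any packing needs at least ⌈3765/1000⌉ = 4 disks.
An optimal packing achieves that bound: [946] [906] [574,211,184] [429,331,184] → 4 disks.
Excess: 5 − 4 = 1.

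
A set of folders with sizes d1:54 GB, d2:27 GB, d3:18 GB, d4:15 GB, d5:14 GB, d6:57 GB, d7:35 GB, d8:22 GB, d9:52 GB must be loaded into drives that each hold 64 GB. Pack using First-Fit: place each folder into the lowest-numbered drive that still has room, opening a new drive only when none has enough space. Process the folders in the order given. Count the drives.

6

Put d1 (54 GB) in drive 1; 10 GB remain.
Put d2 (27 GB) in drive 2; 37 GB remain.
Put d3 (18 GB) in drive 2; 19 GB remain.
Put d4 (15 GB) in drive 2; 4 GB remain.
Put d5 (14 GB) in drive 3; 50 GB remain.
Put d6 (57 GB) in drive 4; 7 GB remain.
Put d7 (35 GB) in drive 3; 15 GB remain.
Put d8 (22 GB) in drive 5; 42 GB remain.
Put d9 (52 GB) in drive 6; 12 GB remain.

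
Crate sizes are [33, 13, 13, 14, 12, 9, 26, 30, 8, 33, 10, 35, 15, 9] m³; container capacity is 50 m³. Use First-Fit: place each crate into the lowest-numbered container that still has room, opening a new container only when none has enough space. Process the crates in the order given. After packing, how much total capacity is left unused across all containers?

40

33 m³ → container 1 (remaining 17 m³)
13 m³ → container 1 (remaining 4 m³)
13 m³ → container 2 (remaining 37 m³)
14 m³ → container 2 (remaining 23 m³)
12 m³ → container 2 (remaining 11 m³)
9 m³ → container 2 (remaining 2 m³)
26 m³ → container 3 (remaining 24 m³)
30 m³ → container 4 (remaining 20 m³)
8 m³ → container 3 (remaining 16 m³)
33 m³ → container 5 (remaining 17 m³)
10 m³ → container 3 (remaining 6 m³)
35 m³ → container 6 (remaining 15 m³)
15 m³ → container 4 (remaining 5 m³)
9 m³ → container 5 (remaining 8 m³)
6 containers × 50 m³ = 300 m³; used 260 m³; unused 40 m³.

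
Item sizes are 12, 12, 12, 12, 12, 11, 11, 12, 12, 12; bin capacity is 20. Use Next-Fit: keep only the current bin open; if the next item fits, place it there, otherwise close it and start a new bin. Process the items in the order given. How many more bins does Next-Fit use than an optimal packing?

0

Next-Fit: [12] [12] [12] [12] [12] [11] [11] [12] [12] [12] → 10 bins.
10 items exceed 10 (half the capacity), and no two of those can share a bin, so at least 10 bins are needed.
So 10 is already optimal.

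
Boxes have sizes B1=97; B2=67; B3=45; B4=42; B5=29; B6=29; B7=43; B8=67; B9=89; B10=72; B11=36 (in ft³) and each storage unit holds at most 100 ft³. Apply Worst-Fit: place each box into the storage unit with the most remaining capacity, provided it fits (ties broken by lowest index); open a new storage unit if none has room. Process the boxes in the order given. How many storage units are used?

B1 (97 ft³) → storage unit 1 (remaining 3 ft³)
B2 (67 ft³) → storage unit 2 (remaining 33 ft³)
B3 (45 ft³) → storage unit 3 (remaining 55 ft³)
B4 (42 ft³) → storage unit 3 (remaining 13 ft³)
B5 (29 ft³) → storage unit 2 (remaining 4 ft³)
B6 (29 ft³) → storage unit 4 (remaining 71 ft³)
B7 (43 ft³) → storage unit 4 (remaining 28 ft³)
B8 (67 ft³) → storage unit 5 (remaining 33 ft³)
B9 (89 ft³) → storage unit 6 (remaining 11 ft³)
B10 (72 ft³) → storage unit 7 (remaining 28 ft³)
B11 (36 ft³) → storage unit 8 (remaining 64 ft³)

8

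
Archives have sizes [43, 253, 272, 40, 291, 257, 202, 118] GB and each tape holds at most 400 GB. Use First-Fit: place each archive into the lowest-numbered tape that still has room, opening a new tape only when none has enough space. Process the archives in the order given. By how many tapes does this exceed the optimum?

First-Fit: [43,253,40] [272,118] [291] [257] [202] → 5 tapes.
5 archives exceed 200 GB (half the capacity), and no two of those can share a tape, so at least 5 tapes are needed.
So 5 is already optimal.

0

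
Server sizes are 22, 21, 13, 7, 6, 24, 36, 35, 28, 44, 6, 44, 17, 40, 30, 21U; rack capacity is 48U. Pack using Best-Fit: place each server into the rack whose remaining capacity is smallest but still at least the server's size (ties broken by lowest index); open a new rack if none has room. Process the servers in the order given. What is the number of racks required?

Put 22U in rack 1; 26U remain.
Put 21U in rack 1; 5U remain.
Put 13U in rack 2; 35U remain.
Put 7U in rack 2; 28U remain.
Put 6U in rack 2; 22U remain.
Put 24U in rack 3; 24U remain.
Put 36U in rack 4; 12U remain.
Put 35U in rack 5; 13U remain.
Put 28U in rack 6; 20U remain.
Put 44U in rack 7; 4U remain.
Put 6U in rack 4; 6U remain.
Put 44U in rack 8; 4U remain.
Put 17U in rack 6; 3U remain.
Put 40U in rack 9; 8U remain.
Put 30U in rack 10; 18U remain.
Put 21U in rack 2; 1U remain.
Final racks: [22,21] [13,7,6,21] [24] [36,6] [35] [28,17] [44] [44] [40] [30].

10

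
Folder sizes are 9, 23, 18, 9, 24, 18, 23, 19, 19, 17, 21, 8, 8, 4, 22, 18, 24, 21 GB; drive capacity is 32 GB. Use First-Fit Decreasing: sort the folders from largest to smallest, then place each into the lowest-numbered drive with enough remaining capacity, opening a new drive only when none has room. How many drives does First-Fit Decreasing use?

13 drives

Sorted descending: 24, 24, 23, 23, 22, 21, 21, 19, 19, 18, 18, 18, 17, 9, 9, 8, 8, 4.
drive 1: place 24 GB, 8 GB left
drive 2: place 24 GB, 8 GB left
drive 3: place 23 GB, 9 GB left
drive 4: place 23 GB, 9 GB left
drive 5: place 22 GB, 10 GB left
drive 6: place 21 GB, 11 GB left
drive 7: place 21 GB, 11 GB left
drive 8: place 19 GB, 13 GB left
drive 9: place 19 GB, 13 GB left
drive 10: place 18 GB, 14 GB left
drive 11: place 18 GB, 14 GB left
drive 12: place 18 GB, 14 GB left
drive 13: place 17 GB, 15 GB left
drive 3: place 9 GB, 0 GB left
drive 4: place 9 GB, 0 GB left
drive 1: place 8 GB, 0 GB left
drive 2: place 8 GB, 0 GB left
drive 5: place 4 GB, 6 GB left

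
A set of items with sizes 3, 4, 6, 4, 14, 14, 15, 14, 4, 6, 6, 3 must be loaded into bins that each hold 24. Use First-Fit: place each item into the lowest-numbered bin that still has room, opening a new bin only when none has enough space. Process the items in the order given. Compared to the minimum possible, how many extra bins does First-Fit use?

1

First-Fit: [3,4,6,4,4,3] [14,6] [14,6] [15] [14] → 5 bins.
Total size 93; any packing needs at least ⌈93/24⌉ = 4 bins.
An optimal packing achieves that bound: [15,6,3] [14,6,4] [14,6,4] [14,4,3] → 4 bins.
Excess: 5 − 4 = 1.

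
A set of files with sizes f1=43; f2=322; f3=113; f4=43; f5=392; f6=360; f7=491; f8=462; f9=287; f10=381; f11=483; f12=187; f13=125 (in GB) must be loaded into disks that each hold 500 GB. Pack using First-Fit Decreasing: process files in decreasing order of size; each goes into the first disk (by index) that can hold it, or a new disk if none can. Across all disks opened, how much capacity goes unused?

311

Sorted descending: 491, 483, 462, 392, 381, 360, 322, 287, 187, 125, 113, 43, 43.
Put 491 GB in disk 1; 9 GB remain.
Put 483 GB in disk 2; 17 GB remain.
Put 462 GB in disk 3; 38 GB remain.
Put 392 GB in disk 4; 108 GB remain.
Put 381 GB in disk 5; 119 GB remain.
Put 360 GB in disk 6; 140 GB remain.
Put 322 GB in disk 7; 178 GB remain.
Put 287 GB in disk 8; 213 GB remain.
Put 187 GB in disk 8; 26 GB remain.
Put 125 GB in disk 6; 15 GB remain.
Put 113 GB in disk 5; 6 GB remain.
Put 43 GB in disk 4; 65 GB remain.
Put 43 GB in disk 4; 22 GB remain.
8 disks × 500 GB = 4000 GB; used 3689 GB; unused 311 GB.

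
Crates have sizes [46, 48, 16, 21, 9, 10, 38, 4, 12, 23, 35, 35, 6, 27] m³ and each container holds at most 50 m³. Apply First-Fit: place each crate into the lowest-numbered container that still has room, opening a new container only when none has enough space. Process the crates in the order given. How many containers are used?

8

Put 46 m³ in container 1; 4 m³ remain.
Put 48 m³ in container 2; 2 m³ remain.
Put 16 m³ in container 3; 34 m³ remain.
Put 21 m³ in container 3; 13 m³ remain.
Put 9 m³ in container 3; 4 m³ remain.
Put 10 m³ in container 4; 40 m³ remain.
Put 38 m³ in container 4; 2 m³ remain.
Put 4 m³ in container 1; 0 m³ remain.
Put 12 m³ in container 5; 38 m³ remain.
Put 23 m³ in container 5; 15 m³ remain.
Put 35 m³ in container 6; 15 m³ remain.
Put 35 m³ in container 7; 15 m³ remain.
Put 6 m³ in container 5; 9 m³ remain.
Put 27 m³ in container 8; 23 m³ remain.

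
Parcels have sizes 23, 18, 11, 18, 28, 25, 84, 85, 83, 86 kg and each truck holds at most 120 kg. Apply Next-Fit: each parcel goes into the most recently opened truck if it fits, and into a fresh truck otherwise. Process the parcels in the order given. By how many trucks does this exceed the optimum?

1

Next-Fit: [23,18,11,18,28] [25,84] [85] [83] [86] → 5 trucks.
Total size 461 kg; any packing needs at least ⌈461/120⌉ = 4 trucks.
An optimal packing achieves that bound: [86,28] [85,25] [84,23,11] [83,18,18] → 4 trucks.
Excess: 5 − 4 = 1.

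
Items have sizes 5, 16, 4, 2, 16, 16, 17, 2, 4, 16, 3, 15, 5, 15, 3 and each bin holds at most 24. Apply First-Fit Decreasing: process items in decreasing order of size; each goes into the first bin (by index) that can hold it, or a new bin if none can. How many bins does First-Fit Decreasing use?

7

Sorted descending: 17, 16, 16, 16, 16, 15, 15, 5, 5, 4, 4, 3, 3, 2, 2.
bin 1: place 17, 7 left
bin 2: place 16, 8 left
bin 3: place 16, 8 left
bin 4: place 16, 8 left
bin 5: place 16, 8 left
bin 6: place 15, 9 left
bin 7: place 15, 9 left
bin 1: place 5, 2 left
bin 2: place 5, 3 left
bin 3: place 4, 4 left
bin 3: place 4, 0 left
bin 2: place 3, 0 left
bin 4: place 3, 5 left
bin 1: place 2, 0 left
bin 4: place 2, 3 left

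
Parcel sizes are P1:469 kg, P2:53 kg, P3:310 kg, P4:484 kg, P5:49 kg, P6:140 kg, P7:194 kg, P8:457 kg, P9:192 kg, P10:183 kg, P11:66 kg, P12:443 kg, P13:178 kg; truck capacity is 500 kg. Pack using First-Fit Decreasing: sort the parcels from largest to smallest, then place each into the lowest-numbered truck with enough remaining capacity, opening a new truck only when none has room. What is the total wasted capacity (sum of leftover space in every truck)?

Sorted descending: 484, 469, 457, 443, 310, 194, 192, 183, 178, 140, 66, 53, 49.
truck 1: place 484 kg, 16 kg left
truck 2: place 469 kg, 31 kg left
truck 3: place 457 kg, 43 kg left
truck 4: place 443 kg, 57 kg left
truck 5: place 310 kg, 190 kg left
truck 6: place 194 kg, 306 kg left
truck 6: place 192 kg, 114 kg left
truck 5: place 183 kg, 7 kg left
truck 7: place 178 kg, 322 kg left
truck 7: place 140 kg, 182 kg left
truck 6: place 66 kg, 48 kg left
truck 4: place 53 kg, 4 kg left
truck 7: place 49 kg, 133 kg left
7 trucks × 500 kg = 3500 kg; used 3218 kg; unused 282 kg.

282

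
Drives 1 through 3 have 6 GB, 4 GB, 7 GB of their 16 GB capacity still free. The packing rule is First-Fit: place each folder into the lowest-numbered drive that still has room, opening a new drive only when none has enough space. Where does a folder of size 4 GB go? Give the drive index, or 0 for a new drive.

Drives with room: drive 1 (6 GB), drive 2 (4 GB), drive 3 (7 GB).
The first with room is drive 1.

1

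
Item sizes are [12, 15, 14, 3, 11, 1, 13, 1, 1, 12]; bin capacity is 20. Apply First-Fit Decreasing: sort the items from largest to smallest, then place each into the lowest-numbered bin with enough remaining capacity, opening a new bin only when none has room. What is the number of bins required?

Sorted descending: 15, 14, 13, 12, 12, 11, 3, 1, 1, 1.
bin 1: place 15, 5 left
bin 2: place 14, 6 left
bin 3: place 13, 7 left
bin 4: place 12, 8 left
bin 5: place 12, 8 left
bin 6: place 11, 9 left
bin 1: place 3, 2 left
bin 1: place 1, 1 left
bin 1: place 1, 0 left
bin 2: place 1, 5 left

6 bins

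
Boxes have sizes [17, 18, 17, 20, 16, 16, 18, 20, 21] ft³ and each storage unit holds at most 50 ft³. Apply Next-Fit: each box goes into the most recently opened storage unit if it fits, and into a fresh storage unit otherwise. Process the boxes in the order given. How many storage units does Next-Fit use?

17 ft³ → storage unit 1 (remaining 33 ft³)
18 ft³ → storage unit 1 (remaining 15 ft³)
17 ft³ → storage unit 2 (remaining 33 ft³)
20 ft³ → storage unit 2 (remaining 13 ft³)
16 ft³ → storage unit 3 (remaining 34 ft³)
16 ft³ → storage unit 3 (remaining 18 ft³)
18 ft³ → storage unit 3 (remaining 0 ft³)
20 ft³ → storage unit 4 (remaining 30 ft³)
21 ft³ → storage unit 4 (remaining 9 ft³)
Final storage units: [17,18] [17,20] [16,16,18] [20,21].

4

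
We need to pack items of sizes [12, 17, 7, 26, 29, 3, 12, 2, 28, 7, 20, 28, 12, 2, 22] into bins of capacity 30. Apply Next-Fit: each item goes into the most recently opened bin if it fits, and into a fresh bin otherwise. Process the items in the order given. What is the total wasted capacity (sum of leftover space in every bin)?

73

12 → bin 1 (remaining 18)
17 → bin 1 (remaining 1)
7 → bin 2 (remaining 23)
26 → bin 3 (remaining 4)
29 → bin 4 (remaining 1)
3 → bin 5 (remaining 27)
12 → bin 5 (remaining 15)
2 → bin 5 (remaining 13)
28 → bin 6 (remaining 2)
7 → bin 7 (remaining 23)
20 → bin 7 (remaining 3)
28 → bin 8 (remaining 2)
12 → bin 9 (remaining 18)
2 → bin 9 (remaining 16)
22 → bin 10 (remaining 8)
10 bins × 30 = 300; used 227; unused 73.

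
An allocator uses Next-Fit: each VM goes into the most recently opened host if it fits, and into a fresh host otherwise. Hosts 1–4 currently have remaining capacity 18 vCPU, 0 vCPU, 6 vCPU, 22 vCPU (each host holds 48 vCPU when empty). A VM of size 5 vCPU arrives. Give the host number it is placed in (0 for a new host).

Next-Fit only looks at host 4, which has 22 vCPU free.
5 vCPU fits there.

4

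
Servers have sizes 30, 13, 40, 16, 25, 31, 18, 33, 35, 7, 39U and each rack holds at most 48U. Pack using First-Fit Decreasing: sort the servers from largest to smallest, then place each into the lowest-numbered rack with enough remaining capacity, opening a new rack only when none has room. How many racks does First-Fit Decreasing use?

Sorted descending: 40, 39, 35, 33, 31, 30, 25, 18, 16, 13, 7.
40U → rack 1 (remaining 8U)
39U → rack 2 (remaining 9U)
35U → rack 3 (remaining 13U)
33U → rack 4 (remaining 15U)
31U → rack 5 (remaining 17U)
30U → rack 6 (remaining 18U)
25U → rack 7 (remaining 23U)
18U → rack 6 (remaining 0U)
16U → rack 5 (remaining 1U)
13U → rack 3 (remaining 0U)
7U → rack 1 (remaining 1U)
Final racks: [40,7] [39] [35,13] [33] [31,16] [30,18] [25].

7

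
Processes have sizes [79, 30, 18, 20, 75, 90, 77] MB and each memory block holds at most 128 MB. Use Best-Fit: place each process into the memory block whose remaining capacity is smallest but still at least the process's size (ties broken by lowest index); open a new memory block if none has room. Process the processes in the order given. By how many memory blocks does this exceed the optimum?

Best-Fit: [79,30,18] [20,75] [90] [77] → 4 memory blocks.
Total size 389 MB; any packing needs at least ⌈389/128⌉ = 4 memory blocks.
So 4 is already optimal.

0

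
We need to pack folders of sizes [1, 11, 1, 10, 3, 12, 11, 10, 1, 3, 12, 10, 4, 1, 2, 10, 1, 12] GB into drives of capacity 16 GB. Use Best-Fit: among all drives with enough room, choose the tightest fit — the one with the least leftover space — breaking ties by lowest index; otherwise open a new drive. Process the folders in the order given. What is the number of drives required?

9

drive 1: place 1 GB, 15 GB left
drive 1: place 11 GB, 4 GB left
drive 1: place 1 GB, 3 GB left
drive 2: place 10 GB, 6 GB left
drive 1: place 3 GB, 0 GB left
drive 3: place 12 GB, 4 GB left
drive 4: place 11 GB, 5 GB left
drive 5: place 10 GB, 6 GB left
drive 3: place 1 GB, 3 GB left
drive 3: place 3 GB, 0 GB left
drive 6: place 12 GB, 4 GB left
drive 7: place 10 GB, 6 GB left
drive 6: place 4 GB, 0 GB left
drive 4: place 1 GB, 4 GB left
drive 4: place 2 GB, 2 GB left
drive 8: place 10 GB, 6 GB left
drive 4: place 1 GB, 1 GB left
drive 9: place 12 GB, 4 GB left
Final drives: [1,11,1,3] [10] [12,1,3] [11,1,2,1] [10] [12,4] [10] [10] [12].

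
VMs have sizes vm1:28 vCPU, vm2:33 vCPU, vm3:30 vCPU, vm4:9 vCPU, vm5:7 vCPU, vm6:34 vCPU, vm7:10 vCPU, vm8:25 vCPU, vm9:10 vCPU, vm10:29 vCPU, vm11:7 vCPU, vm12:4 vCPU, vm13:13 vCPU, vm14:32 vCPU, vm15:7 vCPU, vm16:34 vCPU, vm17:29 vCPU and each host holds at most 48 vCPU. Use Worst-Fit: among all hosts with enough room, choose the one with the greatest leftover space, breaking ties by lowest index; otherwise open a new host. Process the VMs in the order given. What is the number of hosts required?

Put vm1 (28 vCPU) in host 1; 20 vCPU remain.
Put vm2 (33 vCPU) in host 2; 15 vCPU remain.
Put vm3 (30 vCPU) in host 3; 18 vCPU remain.
Put vm4 (9 vCPU) in host 1; 11 vCPU remain.
Put vm5 (7 vCPU) in host 3; 11 vCPU remain.
Put vm6 (34 vCPU) in host 4; 14 vCPU remain.
Put vm7 (10 vCPU) in host 2; 5 vCPU remain.
Put vm8 (25 vCPU) in host 5; 23 vCPU remain.
Put vm9 (10 vCPU) in host 5; 13 vCPU remain.
Put vm10 (29 vCPU) in host 6; 19 vCPU remain.
Put vm11 (7 vCPU) in host 6; 12 vCPU remain.
Put vm12 (4 vCPU) in host 4; 10 vCPU remain.
Put vm13 (13 vCPU) in host 5; 0 vCPU remain.
Put vm14 (32 vCPU) in host 7; 16 vCPU remain.
Put vm15 (7 vCPU) in host 7; 9 vCPU remain.
Put vm16 (34 vCPU) in host 8; 14 vCPU remain.
Put vm17 (29 vCPU) in host 9; 19 vCPU remain.
Final hosts: [28,9] [33,10] [30,7] [34,4] [25,10,13] [29,7] [32,7] [34] [29].

9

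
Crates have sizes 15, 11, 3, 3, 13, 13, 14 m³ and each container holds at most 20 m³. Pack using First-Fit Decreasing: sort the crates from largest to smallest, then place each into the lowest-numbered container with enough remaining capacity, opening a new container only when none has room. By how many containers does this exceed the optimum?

0

First-Fit Decreasing: [15,3] [14,3] [13] [13] [11] → 5 containers.
5 crates exceed 10 m³ (half the capacity), and no two of those can share a container, so at least 5 containers are needed.
So 5 is already optimal.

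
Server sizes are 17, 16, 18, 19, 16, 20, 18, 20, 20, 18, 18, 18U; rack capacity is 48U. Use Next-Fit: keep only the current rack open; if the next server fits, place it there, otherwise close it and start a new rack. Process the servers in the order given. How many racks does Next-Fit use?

17U → rack 1 (remaining 31U)
16U → rack 1 (remaining 15U)
18U → rack 2 (remaining 30U)
19U → rack 2 (remaining 11U)
16U → rack 3 (remaining 32U)
20U → rack 3 (remaining 12U)
18U → rack 4 (remaining 30U)
20U → rack 4 (remaining 10U)
20U → rack 5 (remaining 28U)
18U → rack 5 (remaining 10U)
18U → rack 6 (remaining 30U)
18U → rack 6 (remaining 12U)

6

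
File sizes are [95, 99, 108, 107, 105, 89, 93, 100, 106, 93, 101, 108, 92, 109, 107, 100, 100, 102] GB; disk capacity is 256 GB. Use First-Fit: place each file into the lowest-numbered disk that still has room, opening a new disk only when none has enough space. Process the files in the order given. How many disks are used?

9

disk 1: place 95 GB, 161 GB left
disk 1: place 99 GB, 62 GB left
disk 2: place 108 GB, 148 GB left
disk 2: place 107 GB, 41 GB left
disk 3: place 105 GB, 151 GB left
disk 3: place 89 GB, 62 GB left
disk 4: place 93 GB, 163 GB left
disk 4: place 100 GB, 63 GB left
disk 5: place 106 GB, 150 GB left
disk 5: place 93 GB, 57 GB left
disk 6: place 101 GB, 155 GB left
disk 6: place 108 GB, 47 GB left
disk 7: place 92 GB, 164 GB left
disk 7: place 109 GB, 55 GB left
disk 8: place 107 GB, 149 GB left
disk 8: place 100 GB, 49 GB left
disk 9: place 100 GB, 156 GB left
disk 9: place 102 GB, 54 GB left
Final disks: [95,99] [108,107] [105,89] [93,100] [106,93] [101,108] [92,109] [107,100] [100,102].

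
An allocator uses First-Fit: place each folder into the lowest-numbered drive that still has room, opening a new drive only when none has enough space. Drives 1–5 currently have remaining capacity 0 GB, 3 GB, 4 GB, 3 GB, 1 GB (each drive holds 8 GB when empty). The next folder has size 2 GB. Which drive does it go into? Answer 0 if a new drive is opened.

2

Drives with room: drive 2 (3 GB), drive 3 (4 GB), drive 4 (3 GB).
The first with room is drive 2.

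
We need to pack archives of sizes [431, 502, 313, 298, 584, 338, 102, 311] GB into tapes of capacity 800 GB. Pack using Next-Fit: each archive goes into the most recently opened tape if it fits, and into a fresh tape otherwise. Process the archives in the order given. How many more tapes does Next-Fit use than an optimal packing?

1

Next-Fit: [431] [502] [313,298] [584] [338,102,311] → 5 tapes.
Total size 2879 GB; any packing needs at least ⌈2879/800⌉ = 4 tapes.
An optimal packing achieves that bound: [584,102] [502,298] [431,338] [313,311] → 4 tapes.
Excess: 5 − 4 = 1.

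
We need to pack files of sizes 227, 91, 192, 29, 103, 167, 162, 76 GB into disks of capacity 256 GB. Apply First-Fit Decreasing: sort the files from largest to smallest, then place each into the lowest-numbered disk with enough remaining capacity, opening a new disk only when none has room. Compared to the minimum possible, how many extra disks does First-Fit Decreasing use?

First-Fit Decreasing: [227,29] [192] [167,76] [162,91] [103] → 5 disks.
Total size 1047 GB; any packing needs at least ⌈1047/256⌉ = 5 disks.
So 5 is already optimal.

0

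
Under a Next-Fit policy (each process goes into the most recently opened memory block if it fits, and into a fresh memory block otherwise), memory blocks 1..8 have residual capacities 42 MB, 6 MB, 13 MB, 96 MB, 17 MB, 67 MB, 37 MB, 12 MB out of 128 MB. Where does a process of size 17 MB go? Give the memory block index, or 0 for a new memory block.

0

Next-Fit only looks at memory block 8, which has 12 MB free.
17 MB does not fit, so a new memory block is opened.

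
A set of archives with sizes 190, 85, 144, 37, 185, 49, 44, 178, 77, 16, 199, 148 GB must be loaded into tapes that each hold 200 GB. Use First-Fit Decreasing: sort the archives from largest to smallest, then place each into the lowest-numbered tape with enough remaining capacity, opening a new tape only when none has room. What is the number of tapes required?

Sorted descending: 199, 190, 185, 178, 148, 144, 85, 77, 49, 44, 37, 16.
tape 1: place 199 GB, 1 GB left
tape 2: place 190 GB, 10 GB left
tape 3: place 185 GB, 15 GB left
tape 4: place 178 GB, 22 GB left
tape 5: place 148 GB, 52 GB left
tape 6: place 144 GB, 56 GB left
tape 7: place 85 GB, 115 GB left
tape 7: place 77 GB, 38 GB left
tape 5: place 49 GB, 3 GB left
tape 6: place 44 GB, 12 GB left
tape 7: place 37 GB, 1 GB left
tape 4: place 16 GB, 6 GB left
Final tapes: [199] [190] [185] [178,16] [148,49] [144,44] [85,77,37].

7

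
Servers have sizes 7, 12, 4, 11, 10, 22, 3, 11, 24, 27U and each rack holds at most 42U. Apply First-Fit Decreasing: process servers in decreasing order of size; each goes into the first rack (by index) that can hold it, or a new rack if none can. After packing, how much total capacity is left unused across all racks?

37

Sorted descending: 27, 24, 22, 12, 11, 11, 10, 7, 4, 3.
Put 27U in rack 1; 15U remain.
Put 24U in rack 2; 18U remain.
Put 22U in rack 3; 20U remain.
Put 12U in rack 1; 3U remain.
Put 11U in rack 2; 7U remain.
Put 11U in rack 3; 9U remain.
Put 10U in rack 4; 32U remain.
Put 7U in rack 2; 0U remain.
Put 4U in rack 3; 5U remain.
Put 3U in rack 1; 0U remain.
4 racks × 42U = 168U; used 131U; unused 37U.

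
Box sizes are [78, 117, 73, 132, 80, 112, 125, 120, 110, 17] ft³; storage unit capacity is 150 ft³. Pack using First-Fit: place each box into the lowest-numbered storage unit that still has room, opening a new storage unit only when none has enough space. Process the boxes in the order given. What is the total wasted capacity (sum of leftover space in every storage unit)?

78 ft³ → storage unit 1 (remaining 72 ft³)
117 ft³ → storage unit 2 (remaining 33 ft³)
73 ft³ → storage unit 3 (remaining 77 ft³)
132 ft³ → storage unit 4 (remaining 18 ft³)
80 ft³ → storage unit 5 (remaining 70 ft³)
112 ft³ → storage unit 6 (remaining 38 ft³)
125 ft³ → storage unit 7 (remaining 25 ft³)
120 ft³ → storage unit 8 (remaining 30 ft³)
110 ft³ → storage unit 9 (remaining 40 ft³)
17 ft³ → storage unit 1 (remaining 55 ft³)
9 storage units × 150 ft³ = 1350 ft³; used 964 ft³; unused 386 ft³.

386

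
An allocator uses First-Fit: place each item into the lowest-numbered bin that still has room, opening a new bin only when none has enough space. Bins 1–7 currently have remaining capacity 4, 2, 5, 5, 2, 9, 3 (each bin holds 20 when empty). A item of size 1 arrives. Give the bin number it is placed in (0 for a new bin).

Bins with room: bin 1 (4), bin 2 (2), bin 3 (5), bin 4 (5), bin 5 (2), bin 6 (9), bin 7 (3).
The first with room is bin 1.

1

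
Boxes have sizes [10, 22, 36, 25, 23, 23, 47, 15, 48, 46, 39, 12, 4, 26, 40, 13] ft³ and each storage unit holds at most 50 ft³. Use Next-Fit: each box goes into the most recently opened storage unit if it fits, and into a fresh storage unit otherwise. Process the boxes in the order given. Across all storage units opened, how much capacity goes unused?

171

storage unit 1: place 10 ft³, 40 ft³ left
storage unit 1: place 22 ft³, 18 ft³ left
storage unit 2: place 36 ft³, 14 ft³ left
storage unit 3: place 25 ft³, 25 ft³ left
storage unit 3: place 23 ft³, 2 ft³ left
storage unit 4: place 23 ft³, 27 ft³ left
storage unit 5: place 47 ft³, 3 ft³ left
storage unit 6: place 15 ft³, 35 ft³ left
storage unit 7: place 48 ft³, 2 ft³ left
storage unit 8: place 46 ft³, 4 ft³ left
storage unit 9: place 39 ft³, 11 ft³ left
storage unit 10: place 12 ft³, 38 ft³ left
storage unit 10: place 4 ft³, 34 ft³ left
storage unit 10: place 26 ft³, 8 ft³ left
storage unit 11: place 40 ft³, 10 ft³ left
storage unit 12: place 13 ft³, 37 ft³ left
12 storage units × 50 ft³ = 600 ft³; used 429 ft³; unused 171 ft³.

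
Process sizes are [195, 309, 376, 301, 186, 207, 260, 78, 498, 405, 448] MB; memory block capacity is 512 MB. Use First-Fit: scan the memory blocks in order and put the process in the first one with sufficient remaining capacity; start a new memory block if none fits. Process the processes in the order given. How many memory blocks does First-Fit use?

195 MB → memory block 1 (remaining 317 MB)
309 MB → memory block 1 (remaining 8 MB)
376 MB → memory block 2 (remaining 136 MB)
301 MB → memory block 3 (remaining 211 MB)
186 MB → memory block 3 (remaining 25 MB)
207 MB → memory block 4 (remaining 305 MB)
260 MB → memory block 4 (remaining 45 MB)
78 MB → memory block 2 (remaining 58 MB)
498 MB → memory block 5 (remaining 14 MB)
405 MB → memory block 6 (remaining 107 MB)
448 MB → memory block 7 (remaining 64 MB)
Final memory blocks: [195,309] [376,78] [301,186] [207,260] [498] [405] [448].

7 memory blocks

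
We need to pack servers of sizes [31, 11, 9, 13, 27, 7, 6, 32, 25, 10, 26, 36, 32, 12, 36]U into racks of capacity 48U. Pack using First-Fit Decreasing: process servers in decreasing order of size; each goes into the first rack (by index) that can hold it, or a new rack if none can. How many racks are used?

8

Sorted descending: 36, 36, 32, 32, 31, 27, 26, 25, 13, 12, 11, 10, 9, 7, 6.
rack 1: place 36U, 12U left
rack 2: place 36U, 12U left
rack 3: place 32U, 16U left
rack 4: place 32U, 16U left
rack 5: place 31U, 17U left
rack 6: place 27U, 21U left
rack 7: place 26U, 22U left
rack 8: place 25U, 23U left
rack 3: place 13U, 3U left
rack 1: place 12U, 0U left
rack 2: place 11U, 1U left
rack 4: place 10U, 6U left
rack 5: place 9U, 8U left
rack 5: place 7U, 1U left
rack 4: place 6U, 0U left
Final racks: [36,12] [36,11] [32,13] [32,10,6] [31,9,7] [27] [26] [25].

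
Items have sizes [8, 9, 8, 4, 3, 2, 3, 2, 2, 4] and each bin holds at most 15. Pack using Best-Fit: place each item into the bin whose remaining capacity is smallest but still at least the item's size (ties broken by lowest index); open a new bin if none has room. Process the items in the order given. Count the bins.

4 bins

Put 8 in bin 1; 7 remain.
Put 9 in bin 2; 6 remain.
Put 8 in bin 3; 7 remain.
Put 4 in bin 2; 2 remain.
Put 3 in bin 1; 4 remain.
Put 2 in bin 2; 0 remain.
Put 3 in bin 1; 1 remain.
Put 2 in bin 3; 5 remain.
Put 2 in bin 3; 3 remain.
Put 4 in bin 4; 11 remain.
Final bins: [8,3,3] [9,4,2] [8,2,2] [4].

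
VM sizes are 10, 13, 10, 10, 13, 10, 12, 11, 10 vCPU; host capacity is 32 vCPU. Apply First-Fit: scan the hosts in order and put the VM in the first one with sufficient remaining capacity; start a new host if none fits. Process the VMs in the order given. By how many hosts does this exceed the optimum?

First-Fit: [10,13] [10,10,10] [13,12] [11,10] → 4 hosts.
Total size 99 vCPU; any packing needs at least ⌈99/32⌉ = 4 hosts.
So 4 is already optimal.

0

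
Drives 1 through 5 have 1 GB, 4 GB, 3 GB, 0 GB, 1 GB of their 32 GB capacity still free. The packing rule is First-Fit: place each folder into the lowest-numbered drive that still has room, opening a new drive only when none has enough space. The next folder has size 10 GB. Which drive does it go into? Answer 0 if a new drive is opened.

No drive has ≥ 10 GB free, so a new drive is opened.

0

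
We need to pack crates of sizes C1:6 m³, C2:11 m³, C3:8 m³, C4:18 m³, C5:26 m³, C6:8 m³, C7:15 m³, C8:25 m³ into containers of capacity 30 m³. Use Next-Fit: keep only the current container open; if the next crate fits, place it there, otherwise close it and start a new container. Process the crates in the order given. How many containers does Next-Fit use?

5 containers

container 1: place C1 (6 m³), 24 m³ left
container 1: place C2 (11 m³), 13 m³ left
container 1: place C3 (8 m³), 5 m³ left
container 2: place C4 (18 m³), 12 m³ left
container 3: place C5 (26 m³), 4 m³ left
container 4: place C6 (8 m³), 22 m³ left
container 4: place C7 (15 m³), 7 m³ left
container 5: place C8 (25 m³), 5 m³ left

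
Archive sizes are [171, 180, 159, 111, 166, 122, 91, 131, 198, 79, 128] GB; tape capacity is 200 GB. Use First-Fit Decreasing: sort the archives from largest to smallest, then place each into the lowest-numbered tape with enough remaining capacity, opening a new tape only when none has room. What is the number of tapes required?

10

Sorted descending: 198, 180, 171, 166, 159, 131, 128, 122, 111, 91, 79.
tape 1: place 198 GB, 2 GB left
tape 2: place 180 GB, 20 GB left
tape 3: place 171 GB, 29 GB left
tape 4: place 166 GB, 34 GB left
tape 5: place 159 GB, 41 GB left
tape 6: place 131 GB, 69 GB left
tape 7: place 128 GB, 72 GB left
tape 8: place 122 GB, 78 GB left
tape 9: place 111 GB, 89 GB left
tape 10: place 91 GB, 109 GB left
tape 9: place 79 GB, 10 GB left
Final tapes: [198] [180] [171] [166] [159] [131] [128] [122] [111,79] [91].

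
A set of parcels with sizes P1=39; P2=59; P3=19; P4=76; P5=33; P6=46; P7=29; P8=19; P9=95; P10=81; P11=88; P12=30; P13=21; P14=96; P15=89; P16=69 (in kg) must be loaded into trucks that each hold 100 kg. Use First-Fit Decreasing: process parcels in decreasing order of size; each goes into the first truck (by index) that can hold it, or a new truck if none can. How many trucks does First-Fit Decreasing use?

Sorted descending: 96, 95, 89, 88, 81, 76, 69, 59, 46, 39, 33, 30, 29, 21, 19, 19.
Put 96 kg in truck 1; 4 kg remain.
Put 95 kg in truck 2; 5 kg remain.
Put 89 kg in truck 3; 11 kg remain.
Put 88 kg in truck 4; 12 kg remain.
Put 81 kg in truck 5; 19 kg remain.
Put 76 kg in truck 6; 24 kg remain.
Put 69 kg in truck 7; 31 kg remain.
Put 59 kg in truck 8; 41 kg remain.
Put 46 kg in truck 9; 54 kg remain.
Put 39 kg in truck 8; 2 kg remain.
Put 33 kg in truck 9; 21 kg remain.
Put 30 kg in truck 7; 1 kg remain.
Put 29 kg in truck 10; 71 kg remain.
Put 21 kg in truck 6; 3 kg remain.
Put 19 kg in truck 5; 0 kg remain.
Put 19 kg in truck 9; 2 kg remain.
Final trucks: [96] [95] [89] [88] [81,19] [76,21] [69,30] [59,39] [46,33,19] [29].

10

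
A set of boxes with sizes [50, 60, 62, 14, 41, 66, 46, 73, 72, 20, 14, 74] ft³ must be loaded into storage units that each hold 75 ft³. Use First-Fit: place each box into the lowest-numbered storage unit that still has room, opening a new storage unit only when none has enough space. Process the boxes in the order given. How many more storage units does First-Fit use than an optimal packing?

First-Fit: [50,14] [60,14] [62] [41,20] [66] [46] [73] [72] [74] → 9 storage units.
9 boxes exceed 37.5 ft³ (half the capacity), and no two of those can share a storage unit, so at least 9 storage units are needed.
So 9 is already optimal.

0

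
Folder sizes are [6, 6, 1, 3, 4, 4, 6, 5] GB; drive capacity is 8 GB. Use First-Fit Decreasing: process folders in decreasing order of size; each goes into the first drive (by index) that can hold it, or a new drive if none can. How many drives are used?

5

Sorted descending: 6, 6, 6, 5, 4, 4, 3, 1.
Put 6 GB in drive 1; 2 GB remain.
Put 6 GB in drive 2; 2 GB remain.
Put 6 GB in drive 3; 2 GB remain.
Put 5 GB in drive 4; 3 GB remain.
Put 4 GB in drive 5; 4 GB remain.
Put 4 GB in drive 5; 0 GB remain.
Put 3 GB in drive 4; 0 GB remain.
Put 1 GB in drive 1; 1 GB remain.
Final drives: [6,1] [6] [6] [5,3] [4,4].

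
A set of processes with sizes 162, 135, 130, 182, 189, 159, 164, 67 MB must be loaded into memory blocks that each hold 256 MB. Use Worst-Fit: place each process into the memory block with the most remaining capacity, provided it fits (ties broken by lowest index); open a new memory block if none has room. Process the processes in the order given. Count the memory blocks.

7

memory block 1: place 162 MB, 94 MB left
memory block 2: place 135 MB, 121 MB left
memory block 3: place 130 MB, 126 MB left
memory block 4: place 182 MB, 74 MB left
memory block 5: place 189 MB, 67 MB left
memory block 6: place 159 MB, 97 MB left
memory block 7: place 164 MB, 92 MB left
memory block 3: place 67 MB, 59 MB left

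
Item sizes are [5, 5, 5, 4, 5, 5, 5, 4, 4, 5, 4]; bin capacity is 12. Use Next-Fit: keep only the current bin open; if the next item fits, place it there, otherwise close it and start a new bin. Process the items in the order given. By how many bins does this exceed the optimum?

1

Next-Fit: [5,5] [5,4] [5,5] [5,4] [4,5] [4] → 6 bins.
Total size 51; any packing needs at least ⌈51/12⌉ = 5 bins.
An optimal packing achieves that bound: [5,5] [5,5] [5,5] [5,4] [4,4,4] → 5 bins.
Excess: 6 − 5 = 1.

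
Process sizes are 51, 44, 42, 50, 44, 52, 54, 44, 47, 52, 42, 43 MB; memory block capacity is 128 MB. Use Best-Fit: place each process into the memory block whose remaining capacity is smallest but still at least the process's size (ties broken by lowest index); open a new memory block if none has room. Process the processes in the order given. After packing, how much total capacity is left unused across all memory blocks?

51 MB → memory block 1 (remaining 77 MB)
44 MB → memory block 1 (remaining 33 MB)
42 MB → memory block 2 (remaining 86 MB)
50 MB → memory block 2 (remaining 36 MB)
44 MB → memory block 3 (remaining 84 MB)
52 MB → memory block 3 (remaining 32 MB)
54 MB → memory block 4 (remaining 74 MB)
44 MB → memory block 4 (remaining 30 MB)
47 MB → memory block 5 (remaining 81 MB)
52 MB → memory block 5 (remaining 29 MB)
42 MB → memory block 6 (remaining 86 MB)
43 MB → memory block 6 (remaining 43 MB)
6 memory blocks × 128 MB = 768 MB; used 565 MB; unused 203 MB.

203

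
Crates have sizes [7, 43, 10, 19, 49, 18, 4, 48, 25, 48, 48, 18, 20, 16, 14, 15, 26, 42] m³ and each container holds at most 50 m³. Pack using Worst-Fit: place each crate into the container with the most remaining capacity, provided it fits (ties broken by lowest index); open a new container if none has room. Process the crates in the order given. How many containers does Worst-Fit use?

10 containers

7 m³ → container 1 (remaining 43 m³)
43 m³ → container 1 (remaining 0 m³)
10 m³ → container 2 (remaining 40 m³)
19 m³ → container 2 (remaining 21 m³)
49 m³ → container 3 (remaining 1 m³)
18 m³ → container 2 (remaining 3 m³)
4 m³ → container 4 (remaining 46 m³)
48 m³ → container 5 (remaining 2 m³)
25 m³ → container 4 (remaining 21 m³)
48 m³ → container 6 (remaining 2 m³)
48 m³ → container 7 (remaining 2 m³)
18 m³ → container 4 (remaining 3 m³)
20 m³ → container 8 (remaining 30 m³)
16 m³ → container 8 (remaining 14 m³)
14 m³ → container 8 (remaining 0 m³)
15 m³ → container 9 (remaining 35 m³)
26 m³ → container 9 (remaining 9 m³)
42 m³ → container 10 (remaining 8 m³)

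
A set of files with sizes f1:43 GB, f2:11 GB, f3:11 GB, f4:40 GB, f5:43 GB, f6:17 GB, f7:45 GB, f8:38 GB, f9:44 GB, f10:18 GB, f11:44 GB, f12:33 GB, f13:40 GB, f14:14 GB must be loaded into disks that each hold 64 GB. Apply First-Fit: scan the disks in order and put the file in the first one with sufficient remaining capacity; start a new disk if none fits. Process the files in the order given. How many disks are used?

Put f1 (43 GB) in disk 1; 21 GB remain.
Put f2 (11 GB) in disk 1; 10 GB remain.
Put f3 (11 GB) in disk 2; 53 GB remain.
Put f4 (40 GB) in disk 2; 13 GB remain.
Put f5 (43 GB) in disk 3; 21 GB remain.
Put f6 (17 GB) in disk 3; 4 GB remain.
Put f7 (45 GB) in disk 4; 19 GB remain.
Put f8 (38 GB) in disk 5; 26 GB remain.
Put f9 (44 GB) in disk 6; 20 GB remain.
Put f10 (18 GB) in disk 4; 1 GB remain.
Put f11 (44 GB) in disk 7; 20 GB remain.
Put f12 (33 GB) in disk 8; 31 GB remain.
Put f13 (40 GB) in disk 9; 24 GB remain.
Put f14 (14 GB) in disk 5; 12 GB remain.

9 disks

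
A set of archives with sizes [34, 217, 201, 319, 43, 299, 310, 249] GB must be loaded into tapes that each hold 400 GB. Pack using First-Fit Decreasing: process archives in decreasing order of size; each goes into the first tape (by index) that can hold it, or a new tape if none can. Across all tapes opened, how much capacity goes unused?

728

Sorted descending: 319, 310, 299, 249, 217, 201, 43, 34.
tape 1: place 319 GB, 81 GB left
tape 2: place 310 GB, 90 GB left
tape 3: place 299 GB, 101 GB left
tape 4: place 249 GB, 151 GB left
tape 5: place 217 GB, 183 GB left
tape 6: place 201 GB, 199 GB left
tape 1: place 43 GB, 38 GB left
tape 1: place 34 GB, 4 GB left
6 tapes × 400 GB = 2400 GB; used 1672 GB; unused 728 GB.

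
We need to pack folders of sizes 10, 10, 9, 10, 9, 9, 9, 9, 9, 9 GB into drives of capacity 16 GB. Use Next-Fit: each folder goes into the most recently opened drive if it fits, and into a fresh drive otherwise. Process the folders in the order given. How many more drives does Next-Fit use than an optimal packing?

0

Next-Fit: [10] [10] [9] [10] [9] [9] [9] [9] [9] [9] → 10 drives.
10 folders exceed 8 GB (half the capacity), and no two of those can share a drive, so at least 10 drives are needed.
So 10 is already optimal.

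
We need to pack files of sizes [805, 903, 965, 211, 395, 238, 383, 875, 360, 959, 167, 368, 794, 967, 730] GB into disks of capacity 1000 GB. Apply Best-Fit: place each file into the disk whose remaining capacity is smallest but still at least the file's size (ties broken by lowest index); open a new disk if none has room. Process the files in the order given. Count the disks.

disk 1: place 805 GB, 195 GB left
disk 2: place 903 GB, 97 GB left
disk 3: place 965 GB, 35 GB left
disk 4: place 211 GB, 789 GB left
disk 4: place 395 GB, 394 GB left
disk 4: place 238 GB, 156 GB left
disk 5: place 383 GB, 617 GB left
disk 6: place 875 GB, 125 GB left
disk 5: place 360 GB, 257 GB left
disk 7: place 959 GB, 41 GB left
disk 1: place 167 GB, 28 GB left
disk 8: place 368 GB, 632 GB left
disk 9: place 794 GB, 206 GB left
disk 10: place 967 GB, 33 GB left
disk 11: place 730 GB, 270 GB left
Final disks: [805,167] [903] [965] [211,395,238] [383,360] [875] [959] [368] [794] [967] [730].

11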